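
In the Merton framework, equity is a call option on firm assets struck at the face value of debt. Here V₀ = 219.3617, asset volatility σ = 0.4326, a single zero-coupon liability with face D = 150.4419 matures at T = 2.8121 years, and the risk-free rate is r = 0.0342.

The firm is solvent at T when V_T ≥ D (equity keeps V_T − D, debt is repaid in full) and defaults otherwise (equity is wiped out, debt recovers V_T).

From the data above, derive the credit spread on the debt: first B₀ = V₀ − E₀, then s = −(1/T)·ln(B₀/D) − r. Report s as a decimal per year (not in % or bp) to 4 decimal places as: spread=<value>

Equity is a call on the firm's assets struck at D = 150.4419:
d₁ = [ln(V₀/D) + (r + σ²/2)T] / (σ√T)
   = [ln(219.3617/150.4419) + (0.0342 + 0.5·0.4326²)·2.8121] / (0.4326·√2.8121)
   = [0.377145 + 0.359306] / 0.725441 = 1.015177
d₂ = d₁ − σ√T = 1.015177 − 0.725441 = 0.289737
N(d₁) = 0.844989,  N(d₂) = 0.613991,  e^(−rT) = 0.908306
E₀ = V₀·N(d₁) − D·e^(−rT)·N(d₂)
   = 219.3617·0.844989 − 150.4419·0.908306·0.613991 = 101.458068
B₀ = V₀ − E₀ = 219.3617 − 101.458068 = 117.903632
spread = −(1/T)·ln(B₀/D) − r = −(1/2.8121)·ln(117.903632/150.4419) − 0.0342 = 0.05246454

spread=0.0525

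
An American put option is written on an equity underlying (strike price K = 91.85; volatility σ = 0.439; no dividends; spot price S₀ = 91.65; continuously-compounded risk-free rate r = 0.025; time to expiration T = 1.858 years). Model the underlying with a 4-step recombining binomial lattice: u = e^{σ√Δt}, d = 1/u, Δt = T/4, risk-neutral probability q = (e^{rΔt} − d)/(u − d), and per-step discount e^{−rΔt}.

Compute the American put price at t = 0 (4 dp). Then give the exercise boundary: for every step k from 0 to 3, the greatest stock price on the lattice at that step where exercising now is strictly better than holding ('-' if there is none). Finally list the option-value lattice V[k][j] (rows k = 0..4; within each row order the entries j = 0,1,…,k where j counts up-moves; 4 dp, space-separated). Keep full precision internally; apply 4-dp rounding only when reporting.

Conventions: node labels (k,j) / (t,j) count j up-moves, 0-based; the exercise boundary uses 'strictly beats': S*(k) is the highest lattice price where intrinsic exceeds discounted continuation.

Δt=0.46450, u=1.34878, d=0.74141, q=0.44498, disc=e^(-rΔt)=0.98845
k=4 terminal: V=max(K-S,0) → 64.1568 41.4706 0.2000 0.0000 0.0000
k=3: j=0 S=37.3520 intr=54.4980 cont=53.4376 V=54.4980[EX]; j=1 S=67.9505 intr=23.8995 cont=22.8390 V=23.8995[EX]; j=2 S=123.6153 intr=0.0000 cont=0.1097 V=0.1097[hold]; j=3 S=224.8803 intr=0.0000 cont=0.0000 V=0.0000[hold]  S*(3)=67.9505
k=2: j=0 S=50.3794 intr=41.4706 cont=40.4101 V=41.4706[EX]; j=1 S=91.6500 intr=0.2000 cont=13.1597 V=13.1597[hold]; j=2 S=166.7292 intr=0.0000 cont=0.0602 V=0.0602[hold]  S*(2)=50.3794
k=1: j=0 S=67.9505 intr=23.8995 cont=28.5393 V=28.5393[hold]; j=1 S=123.6153 intr=0.0000 cont=7.2460 V=7.2460[hold]  S*(1)=-
k=0: j=0 S=91.6500 intr=0.2000 cont=18.8440 V=18.8440[hold]  S*(0)=-

price = 18.8440
boundary = - - 50.3794 67.9505
tree:
18.8440
28.5393 7.2460
41.4706 13.1597 0.0602
54.4980 23.8995 0.1097 0.0000
64.1568 41.4706 0.2000 0.0000 0.0000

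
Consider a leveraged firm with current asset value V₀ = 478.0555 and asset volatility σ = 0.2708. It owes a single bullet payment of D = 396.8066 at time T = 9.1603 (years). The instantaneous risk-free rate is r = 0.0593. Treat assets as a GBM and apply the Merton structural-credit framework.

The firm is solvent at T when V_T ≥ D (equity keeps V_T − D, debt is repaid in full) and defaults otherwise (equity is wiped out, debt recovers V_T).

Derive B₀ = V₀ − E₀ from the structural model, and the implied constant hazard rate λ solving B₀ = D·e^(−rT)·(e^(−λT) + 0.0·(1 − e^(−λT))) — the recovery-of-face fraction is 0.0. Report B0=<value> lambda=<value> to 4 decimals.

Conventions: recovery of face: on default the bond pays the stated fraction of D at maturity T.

Apply the equity-as-call identities (strike 396.8066, horizon 9.1603 years):
d₁ = [ln(V₀/D) + (r + σ²/2)T] / (σ√T)
   = [ln(478.0555/396.8066) + (0.0593 + 0.5·0.2708²)·9.1603] / (0.2708·√9.1603)
   = [0.186278 + 0.879080] / 0.819603 = 1.299847
d₂ = d₁ − σ√T = 1.299847 − 0.819603 = 0.480244
N(d₁) = 0.903173,  N(d₂) = 0.684473,  e^(−rT) = 0.580883
E₀ = V₀·N(d₁) − D·e^(−rT)·N(d₂)
   = 478.0555·0.903173 − 396.8066·0.580883·0.684473 = 273.997124
B₀ = V₀ − E₀ = 478.0555 − 273.997124 = 204.058376
e^(−λT) = (B₀·e^(rT)/D − 0)/(1 − 0) = (204.0584·1.721517/396.8066 − 0)/1 = 0.88529267
λ = −ln(0.88529267)/9.1603 = 0.013301

B0=204.0584 lambda=0.0133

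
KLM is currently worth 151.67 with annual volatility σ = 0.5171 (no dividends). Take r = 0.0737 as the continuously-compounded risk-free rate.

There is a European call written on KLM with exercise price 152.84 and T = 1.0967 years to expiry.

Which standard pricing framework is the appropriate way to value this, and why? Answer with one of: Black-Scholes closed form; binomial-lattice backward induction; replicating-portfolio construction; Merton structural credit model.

framework: Black-Scholes closed form

Key observation: with KLM following a GBM at constant σ and r, the European call struck at 152.84 prices in closed form — nothing here needs a stepwise model or a balance sheet.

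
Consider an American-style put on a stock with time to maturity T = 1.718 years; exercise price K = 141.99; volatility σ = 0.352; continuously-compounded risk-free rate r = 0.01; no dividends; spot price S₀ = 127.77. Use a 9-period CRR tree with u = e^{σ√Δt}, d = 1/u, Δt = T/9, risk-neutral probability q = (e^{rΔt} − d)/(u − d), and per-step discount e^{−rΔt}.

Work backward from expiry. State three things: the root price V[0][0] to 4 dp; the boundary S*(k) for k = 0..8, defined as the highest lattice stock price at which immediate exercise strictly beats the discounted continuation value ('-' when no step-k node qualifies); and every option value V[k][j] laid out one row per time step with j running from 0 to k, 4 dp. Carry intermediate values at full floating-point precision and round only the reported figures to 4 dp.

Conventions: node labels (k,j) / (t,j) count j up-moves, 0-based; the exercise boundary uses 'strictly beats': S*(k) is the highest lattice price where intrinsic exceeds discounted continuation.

params: Δt=0.19089 u=1.16625 d=0.85745 q=0.46782 e^(-rΔt)=0.99809
t_9 payoffs: 109.9781 98.4496 82.7692 61.4417 32.4335 0.0000 0.0000 0.0000 0.0000 0.0000
t_8: node(8,0) S=37.3338 payoff=104.6562 vs cont=104.3855 → 104.6562 [stop]  node(8,1) S=50.7789 payoff=91.2111 vs cont=90.9403 → 91.2111 [stop]  node(8,2) S=69.0662 payoff=72.9238 vs cont=72.6531 → 72.9238 [stop]  node(8,3) S=93.9393 payoff=48.0507 vs cont=47.7800 → 48.0507 [stop]  node(8,4) S=127.7700 payoff=14.2200 vs cont=17.2277 → 17.2277 [wait]  node(8,5) S=173.7844 payoff=0.0000 vs cont=0.0000 → 0.0000 [wait]  node(8,6) S=236.3701 payoff=0.0000 vs cont=0.0000 → 0.0000 [wait]  node(8,7) S=321.4951 payoff=0.0000 vs cont=0.0000 → 0.0000 [wait]  node(8,8) S=437.2765 payoff=0.0000 vs cont=0.0000 → 0.0000 [wait]  ⇒ S*(8)=93.9393
t_7: node(7,0) S=43.5404 payoff=98.4496 vs cont=98.1788 → 98.4496 [stop]  node(7,1) S=59.2208 payoff=82.7692 vs cont=82.4984 → 82.7692 [stop]  node(7,2) S=80.5483 payoff=61.4417 vs cont=61.1709 → 61.4417 [stop]  node(7,3) S=109.5565 payoff=32.4335 vs cont=33.5671 → 33.5671 [wait]  node(7,4) S=149.0115 payoff=0.0000 vs cont=9.1508 → 9.1508 [wait]  node(7,5) S=202.6757 payoff=0.0000 vs cont=0.0000 → 0.0000 [wait]  node(7,6) S=275.6661 payoff=0.0000 vs cont=0.0000 → 0.0000 [wait]  node(7,7) S=374.9430 payoff=0.0000 vs cont=0.0000 → 0.0000 [wait]  ⇒ S*(7)=80.5483
t_6: node(6,0) S=50.7789 payoff=91.2111 vs cont=90.9403 → 91.2111 [stop]  node(6,1) S=69.0662 payoff=72.9238 vs cont=72.6531 → 72.9238 [stop]  node(6,2) S=93.9393 payoff=48.0507 vs cont=48.3093 → 48.3093 [wait]  node(6,3) S=127.7700 payoff=14.2200 vs cont=22.1026 → 22.1026 [wait]  node(6,4) S=173.7844 payoff=0.0000 vs cont=4.8607 → 4.8607 [wait]  node(6,5) S=236.3701 payoff=0.0000 vs cont=0.0000 → 0.0000 [wait]  node(6,6) S=321.4951 payoff=0.0000 vs cont=0.0000 → 0.0000 [wait]  ⇒ S*(6)=69.0662
t_5: node(5,0) S=59.2208 payoff=82.7692 vs cont=82.4984 → 82.7692 [stop]  node(5,1) S=80.5483 payoff=61.4417 vs cont=61.2917 → 61.4417 [stop]  node(5,2) S=109.5565 payoff=32.4335 vs cont=35.9806 → 35.9806 [wait]  node(5,3) S=149.0115 payoff=0.0000 vs cont=14.0098 → 14.0098 [wait]  node(5,4) S=202.6757 payoff=0.0000 vs cont=2.5818 → 2.5818 [wait]  node(5,5) S=275.6661 payoff=0.0000 vs cont=0.0000 → 0.0000 [wait]  ⇒ S*(5)=80.5483
t_4: node(4,0) S=69.0662 payoff=72.9238 vs cont=72.6531 → 72.9238 [stop]  node(4,1) S=93.9393 payoff=48.0507 vs cont=49.4362 → 49.4362 [wait]  node(4,2) S=127.7700 payoff=14.2200 vs cont=25.6533 → 25.6533 [wait]  node(4,3) S=173.7844 payoff=0.0000 vs cont=8.6471 → 8.6471 [wait]  node(4,4) S=236.3701 payoff=0.0000 vs cont=1.3714 → 1.3714 [wait]  ⇒ S*(4)=69.0662
t_3: node(3,0) S=80.5483 payoff=61.4417 vs cont=61.8178 → 61.8178 [wait]  node(3,1) S=109.5565 payoff=32.4335 vs cont=38.2371 → 38.2371 [wait]  node(3,2) S=149.0115 payoff=0.0000 vs cont=17.6638 → 17.6638 [wait]  node(3,3) S=202.6757 payoff=0.0000 vs cont=5.2334 → 5.2334 [wait]  ⇒ S*(3)=-
t_2: node(2,0) S=93.9393 payoff=48.0507 vs cont=50.6896 → 50.6896 [wait]  node(2,1) S=127.7700 payoff=14.2200 vs cont=28.5580 → 28.5580 [wait]  node(2,2) S=173.7844 payoff=0.0000 vs cont=11.8261 → 11.8261 [wait]  ⇒ S*(2)=-
t_1: node(1,0) S=109.5565 payoff=32.4335 vs cont=40.2592 → 40.2592 [wait]  node(1,1) S=149.0115 payoff=0.0000 vs cont=20.6910 → 20.6910 [wait]  ⇒ S*(1)=-
t_0: node(0,0) S=127.7700 payoff=14.2200 vs cont=31.0456 → 31.0456 [wait]  ⇒ S*(0)=-

price = 31.0456
boundary = - - - - 69.0662 80.5483 69.0662 80.5483 93.9393
tree:
31.0456
40.2592 20.6910
50.6896 28.5580 11.8261
61.8178 38.2371 17.6638 5.2334
72.9238 49.4362 25.6533 8.6471 1.3714
82.7692 61.4417 35.9806 14.0098 2.5818 0.0000
91.2111 72.9238 48.3093 22.1026 4.8607 0.0000 0.0000
98.4496 82.7692 61.4417 33.5671 9.1508 0.0000 0.0000 0.0000
104.6562 91.2111 72.9238 48.0507 17.2277 0.0000 0.0000 0.0000 0.0000
109.9781 98.4496 82.7692 61.4417 32.4335 0.0000 0.0000 0.0000 0.0000 0.0000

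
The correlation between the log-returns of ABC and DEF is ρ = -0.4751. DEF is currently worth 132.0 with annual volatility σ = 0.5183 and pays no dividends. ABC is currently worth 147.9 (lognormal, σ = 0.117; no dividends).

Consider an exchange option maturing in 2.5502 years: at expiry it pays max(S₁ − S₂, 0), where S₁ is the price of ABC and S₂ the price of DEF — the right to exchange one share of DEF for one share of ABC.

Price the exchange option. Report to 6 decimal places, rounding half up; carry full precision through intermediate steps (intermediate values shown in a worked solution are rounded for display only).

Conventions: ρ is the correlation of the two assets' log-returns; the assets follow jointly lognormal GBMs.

σ_eff = √(σ₁² + σ₂² − 2ρσ₁σ₂) = √(0.117² + 0.5183² − 2·-0.4751·0.117·0.5183) = 0.583048
d₁ = (ln(S₁/S₂) + (q₂ − q₁ + σ_eff²/2)T) / (σ_eff√T) = (ln(147.9/132.0) + (0.0 − 0.0 + 0.169973)·2.5502) / 0.931090 = 0.587697
d₂ = d₁ − σ_eff√T = 0.587697 − 0.931090 = -0.343393
N(d₁) = 0.721632,  N(d₂) = 0.365651
V = S₁·e^{−q₁T}·N(d₁) − S₂·e^{−q₂T}·N(d₂) = 106.729386 − 48.265995 = 58.463391
Key observation: r never enters — measured in units of DEF, the claim is a call on S₁/S₂ struck at 1, so only the dividend yields and σ_eff matter.

exchange price = 58.463391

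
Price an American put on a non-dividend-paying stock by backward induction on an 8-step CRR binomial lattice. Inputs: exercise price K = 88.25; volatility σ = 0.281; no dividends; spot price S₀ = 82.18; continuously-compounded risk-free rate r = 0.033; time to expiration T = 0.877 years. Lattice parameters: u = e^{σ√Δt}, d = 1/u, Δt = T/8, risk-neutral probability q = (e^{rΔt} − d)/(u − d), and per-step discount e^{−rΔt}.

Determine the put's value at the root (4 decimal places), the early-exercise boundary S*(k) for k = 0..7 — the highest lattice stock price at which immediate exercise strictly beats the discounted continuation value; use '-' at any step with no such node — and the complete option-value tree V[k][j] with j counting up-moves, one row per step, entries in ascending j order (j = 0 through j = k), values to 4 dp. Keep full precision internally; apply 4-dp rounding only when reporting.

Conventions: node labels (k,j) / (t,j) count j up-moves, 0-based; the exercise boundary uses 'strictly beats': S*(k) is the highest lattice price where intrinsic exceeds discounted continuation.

params: Δt=0.10963 u=1.09750 d=0.91116 q=0.49621 e^(-rΔt)=0.99639
t_8 payoffs: 49.2092 41.2248 31.6075 20.0233 6.0700 0.0000 0.0000 0.0000 0.0000
t_7: node(7,0) S=42.8474 payoff=45.4026 vs cont=45.0839 → 45.4026 [stop]  node(7,1) S=51.6103 payoff=36.6397 vs cont=36.3210 → 36.6397 [stop]  node(7,2) S=62.1653 payoff=26.0847 vs cont=25.7660 → 26.0847 [stop]  node(7,3) S=74.8790 payoff=13.3710 vs cont=13.0523 → 13.3710 [stop]  node(7,4) S=90.1928 payoff=0.0000 vs cont=3.0470 → 3.0470 [wait]  node(7,5) S=108.6386 payoff=0.0000 vs cont=0.0000 → 0.0000 [wait]  node(7,6) S=130.8567 payoff=0.0000 vs cont=0.0000 → 0.0000 [wait]  node(7,7) S=157.6187 payoff=0.0000 vs cont=0.0000 → 0.0000 [wait]  ⇒ S*(7)=74.8790
t_6: node(6,0) S=47.0252 payoff=41.2248 vs cont=40.9062 → 41.2248 [stop]  node(6,1) S=56.6425 payoff=31.6075 vs cont=31.2888 → 31.6075 [stop]  node(6,2) S=68.2267 payoff=20.0233 vs cont=19.7046 → 20.0233 [stop]  node(6,3) S=82.1800 payoff=6.0700 vs cont=8.2184 → 8.2184 [wait]  node(6,4) S=98.9870 payoff=0.0000 vs cont=1.5295 → 1.5295 [wait]  node(6,5) S=119.2312 payoff=0.0000 vs cont=0.0000 → 0.0000 [wait]  node(6,6) S=143.6157 payoff=0.0000 vs cont=0.0000 → 0.0000 [wait]  ⇒ S*(6)=68.2267
t_5: node(5,0) S=51.6103 payoff=36.6397 vs cont=36.3210 → 36.6397 [stop]  node(5,1) S=62.1653 payoff=26.0847 vs cont=25.7660 → 26.0847 [stop]  node(5,2) S=74.8790 payoff=13.3710 vs cont=14.1145 → 14.1145 [wait]  node(5,3) S=90.1928 payoff=0.0000 vs cont=4.8816 → 4.8816 [wait]  node(5,4) S=108.6386 payoff=0.0000 vs cont=0.7678 → 0.7678 [wait]  node(5,5) S=130.8567 payoff=0.0000 vs cont=0.0000 → 0.0000 [wait]  ⇒ S*(5)=62.1653
t_4: node(4,0) S=56.6425 payoff=31.6075 vs cont=31.2888 → 31.6075 [stop]  node(4,1) S=68.2267 payoff=20.0233 vs cont=20.0722 → 20.0722 [wait]  node(4,2) S=82.1800 payoff=6.0700 vs cont=9.4987 → 9.4987 [wait]  node(4,3) S=98.9870 payoff=0.0000 vs cont=2.8301 → 2.8301 [wait]  node(4,4) S=119.2312 payoff=0.0000 vs cont=0.3854 → 0.3854 [wait]  ⇒ S*(4)=56.6425
t_3: node(3,0) S=62.1653 payoff=26.0847 vs cont=25.7902 → 26.0847 [stop]  node(3,1) S=74.8790 payoff=13.3710 vs cont=14.7720 → 14.7720 [wait]  node(3,2) S=90.1928 payoff=0.0000 vs cont=6.1673 → 6.1673 [wait]  node(3,3) S=108.6386 payoff=0.0000 vs cont=1.6112 → 1.6112 [wait]  ⇒ S*(3)=62.1653
t_2: node(2,0) S=68.2267 payoff=20.0233 vs cont=20.3973 → 20.3973 [wait]  node(2,1) S=82.1800 payoff=6.0700 vs cont=10.4644 → 10.4644 [wait]  node(2,2) S=98.9870 payoff=0.0000 vs cont=3.8924 → 3.8924 [wait]  ⇒ S*(2)=-
t_1: node(1,0) S=74.8790 payoff=13.3710 vs cont=15.4127 → 15.4127 [wait]  node(1,1) S=90.1928 payoff=0.0000 vs cont=7.1773 → 7.1773 [wait]  ⇒ S*(1)=-
t_0: node(0,0) S=82.1800 payoff=6.0700 vs cont=11.2854 → 11.2854 [wait]  ⇒ S*(0)=-

price = 11.2854
boundary = - - - 62.1653 56.6425 62.1653 68.2267 74.8790
tree:
11.2854
15.4127 7.1773
20.3973 10.4644 3.8924
26.0847 14.7720 6.1673 1.6112
31.6075 20.0722 9.4987 2.8301 0.3854
36.6397 26.0847 14.1145 4.8816 0.7678 0.0000
41.2248 31.6075 20.0233 8.2184 1.5295 0.0000 0.0000
45.4026 36.6397 26.0847 13.3710 3.0470 0.0000 0.0000 0.0000
49.2092 41.2248 31.6075 20.0233 6.0700 0.0000 0.0000 0.0000 0.0000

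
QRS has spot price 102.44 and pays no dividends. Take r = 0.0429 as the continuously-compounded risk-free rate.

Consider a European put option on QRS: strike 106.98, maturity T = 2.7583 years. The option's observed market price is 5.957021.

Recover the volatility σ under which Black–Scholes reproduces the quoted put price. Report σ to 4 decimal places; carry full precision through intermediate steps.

At σ = 0.1408 the Black–Scholes value reproduces the quote:
σ√T = 0.1408·√2.7583 = 0.233842
d₁ = (ln(S/K) + (r+σ²/2)T) / (σ√T) = (ln(102.44/106.98) + (0.0429+0.1408²/2)·2.7583) / 0.233842 = (-0.043365 + 0.145672) / 0.233842 = 0.437506
d₂ = d₁ − σ√T = 0.437506 − 0.233842 = 0.203664
e^{−rT} = 0.888402
N(−d₁) = 0.330872,  N(−d₂) = 0.419308
V = K·e^{−rT}·N(−d₂) − S·N(−d₁) = 39.851556 − 33.894534 = 5.957021 (the observed quote) — the price is monotone increasing in volatility, hence this σ is the only solution

sigma = 0.1408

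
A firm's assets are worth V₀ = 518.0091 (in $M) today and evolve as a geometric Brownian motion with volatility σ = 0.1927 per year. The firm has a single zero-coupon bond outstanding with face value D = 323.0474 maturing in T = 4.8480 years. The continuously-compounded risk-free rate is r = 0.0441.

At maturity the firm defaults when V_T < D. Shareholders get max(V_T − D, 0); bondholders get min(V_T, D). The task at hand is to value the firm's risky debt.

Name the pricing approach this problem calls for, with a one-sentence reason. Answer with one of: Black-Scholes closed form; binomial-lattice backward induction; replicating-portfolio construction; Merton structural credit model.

Key observation: the question is about default risk generated by asset-value dynamics against a debt face of 323.0474 — the structural framework prices exactly that.

framework: Merton structural credit model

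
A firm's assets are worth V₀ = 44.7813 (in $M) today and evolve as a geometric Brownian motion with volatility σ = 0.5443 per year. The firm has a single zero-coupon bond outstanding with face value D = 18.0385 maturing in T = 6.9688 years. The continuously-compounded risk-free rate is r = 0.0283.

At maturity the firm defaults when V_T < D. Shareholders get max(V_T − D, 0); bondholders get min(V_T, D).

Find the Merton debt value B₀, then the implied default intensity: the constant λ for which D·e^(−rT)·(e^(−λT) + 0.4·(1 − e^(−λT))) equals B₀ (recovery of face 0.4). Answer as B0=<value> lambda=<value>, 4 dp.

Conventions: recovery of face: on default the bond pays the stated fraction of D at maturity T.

B0=10.7688 lambda=0.0870

Apply the equity-as-call identities (strike 18.0385, horizon 6.9688 years):
d₁ = [ln(V₀/D) + (r + σ²/2)T] / (σ√T)
   = [ln(44.7813/18.0385) + (0.0283 + 0.5·0.5443²)·6.9688] / (0.5443·√6.9688)
   = [0.909282 + 1.229514] / 1.436870 = 1.488511
d₂ = d₁ − σ√T = 1.488511 − 1.436870 = 0.051642
N(d₁) = 0.931692,  N(d₂) = 0.520593,  e^(−rT) = 0.821012
E₀ = V₀·N(d₁) − D·e^(−rT)·N(d₂)
   = 44.7813·0.931692 − 18.0385·0.821012·0.520593 = 34.012482
B₀ = V₀ − E₀ = 44.7813 − 34.012482 = 10.768818
e^(−λT) = (B₀·e^(rT)/D − 0.4)/(1 − 0.4) = (10.7688·1.218008/18.0385 − 0.4)/0.6 = 0.54523090
λ = −ln(0.54523090)/6.9688 = 0.087037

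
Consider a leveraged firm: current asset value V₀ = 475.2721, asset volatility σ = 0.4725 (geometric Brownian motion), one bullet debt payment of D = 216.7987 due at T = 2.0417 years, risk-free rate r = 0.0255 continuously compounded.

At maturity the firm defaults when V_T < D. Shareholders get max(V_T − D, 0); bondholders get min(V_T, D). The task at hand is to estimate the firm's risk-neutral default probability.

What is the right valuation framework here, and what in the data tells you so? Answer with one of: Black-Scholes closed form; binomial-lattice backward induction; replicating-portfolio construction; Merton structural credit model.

Key observation: the asked-for credit quantity lives on the firm's capital structure — asset value, asset volatility, debt face 216.7987 — which is the structural model's domain.

framework: Merton structural credit model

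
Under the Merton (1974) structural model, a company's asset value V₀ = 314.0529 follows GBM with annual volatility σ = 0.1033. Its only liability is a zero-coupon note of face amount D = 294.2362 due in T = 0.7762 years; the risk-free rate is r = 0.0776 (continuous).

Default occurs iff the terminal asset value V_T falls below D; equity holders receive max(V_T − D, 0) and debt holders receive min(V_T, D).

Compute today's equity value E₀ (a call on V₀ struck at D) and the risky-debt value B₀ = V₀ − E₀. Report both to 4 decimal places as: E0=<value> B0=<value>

Apply the equity-as-call identities (strike 294.2362, horizon 0.7762 years):
d₁ = [ln(V₀/D) + (r + σ²/2)T] / (σ√T)
   = [ln(314.0529/294.2362) + (0.0776 + 0.5·0.1033²)·0.7762] / (0.1033·√0.7762)
   = [0.065179 + 0.064374] / 0.091010 = 1.423510
d₂ = d₁ − σ√T = 1.423510 − 0.091010 = 1.332501
N(d₁) = 0.922706,  N(d₂) = 0.908652,  e^(−rT) = 0.941545
E₀ = V₀·N(d₁) − D·e^(−rT)·N(d₂)
   = 314.0529·0.922706 − 294.2362·0.941545·0.908652 = 38.048525
B₀ = V₀ − E₀ = 314.0529 − 38.048525 = 276.004375

E0=38.0485 B0=276.0044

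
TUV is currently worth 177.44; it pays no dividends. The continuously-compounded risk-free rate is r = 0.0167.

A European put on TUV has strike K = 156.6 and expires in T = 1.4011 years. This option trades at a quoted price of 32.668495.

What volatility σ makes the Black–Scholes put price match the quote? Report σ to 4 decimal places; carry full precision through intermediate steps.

At σ = 0.5735 the Black–Scholes value reproduces the quote:
σ√T = 0.5735·√1.4011 = 0.678841
d₁ = (ln(S/K) + (r+σ²/2)T) / (σ√T) = (ln(177.44/156.6) + (0.0167+0.5735²/2)·1.4011) / 0.678841 = (0.124938 + 0.253811) / 0.678841 = 0.557934
d₂ = d₁ − σ√T = 0.557934 − 0.678841 = -0.120907
e^{−rT} = 0.976873
N(−d₁) = 0.288445,  N(−d₂) = 0.548118
V = K·e^{−rT}·N(−d₂) − S·N(−d₁) = 83.850112 − 51.181617 = 32.668495 (matching the quote); vega is positive throughout, so no other σ reproduces this price

sigma = 0.5735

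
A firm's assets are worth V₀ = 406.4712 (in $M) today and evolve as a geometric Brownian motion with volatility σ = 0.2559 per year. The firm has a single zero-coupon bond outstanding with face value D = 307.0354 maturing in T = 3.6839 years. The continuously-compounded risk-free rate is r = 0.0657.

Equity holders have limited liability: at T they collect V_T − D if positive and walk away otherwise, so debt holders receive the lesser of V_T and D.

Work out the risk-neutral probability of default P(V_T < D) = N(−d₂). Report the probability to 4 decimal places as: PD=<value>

Apply the equity-as-call identities (strike 307.0354, horizon 3.6839 years):
d₁ = [ln(V₀/D) + (r + σ²/2)T] / (σ√T)
   = [ln(406.4712/307.0354) + (0.0657 + 0.5·0.2559²)·3.6839] / (0.2559·√3.6839)
   = [0.280550 + 0.362652] / 0.491161 = 1.309553
d₂ = d₁ − σ√T = 1.309553 − 0.491161 = 0.818392
risk-neutral PD = N(−d₂) = N(-0.818392) = 0.206567

PD=0.2066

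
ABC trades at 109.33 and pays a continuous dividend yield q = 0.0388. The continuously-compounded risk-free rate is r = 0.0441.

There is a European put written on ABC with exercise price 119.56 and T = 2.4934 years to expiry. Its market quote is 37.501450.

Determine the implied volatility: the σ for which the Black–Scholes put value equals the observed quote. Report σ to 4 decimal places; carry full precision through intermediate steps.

sigma = 0.5295

At σ = 0.5295 the Black–Scholes value reproduces the quote:
σ√T = 0.5295·√2.4934 = 0.836107
d₁ = (ln(S/K) + (r−q+σ²/2)T) / (σ√T) = (ln(109.33/119.56) + (0.0441−0.0388+0.5295²/2)·2.4934) / 0.836107 = (-0.089448 + 0.362753) / 0.836107 = 0.326878
d₂ = d₁ − σ√T = 0.326878 − 0.836107 = -0.509229
e^{−rT} = 0.895871
e^{−qT} = 0.907788
N(−d₁) = 0.371880,  N(−d₂) = 0.694704
V = K·e^{−rT}·N(−d₂) − S·e^{−qT}·N(−d₁) = 74.409991 − 36.908541 = 37.501450 (matching the quote); vega is positive throughout, so no other σ reproduces this price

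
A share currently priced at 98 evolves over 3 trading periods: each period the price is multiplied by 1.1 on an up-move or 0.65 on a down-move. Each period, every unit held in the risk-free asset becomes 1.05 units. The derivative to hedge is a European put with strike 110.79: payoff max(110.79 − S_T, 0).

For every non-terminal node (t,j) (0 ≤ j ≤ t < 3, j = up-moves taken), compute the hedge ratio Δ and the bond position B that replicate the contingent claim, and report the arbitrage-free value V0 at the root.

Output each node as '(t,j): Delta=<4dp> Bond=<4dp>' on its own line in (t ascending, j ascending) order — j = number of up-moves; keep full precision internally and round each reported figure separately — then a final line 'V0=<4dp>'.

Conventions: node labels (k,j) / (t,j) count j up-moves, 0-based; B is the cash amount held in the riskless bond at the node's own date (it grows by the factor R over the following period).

The replicating-portfolio and risk-neutral prices coincide; use p* = (1.05−0.65)/(1.1−0.65) = 0.8889 for the latter.
At maturity the claim pays: V(3,0)=83.8768, V(3,1)=65.2445, V(3,2)=33.7130, V(3,3)=0.0000
  t=2,j=0: stock 41.4050 → up 45.5455 (V=65.2445), down 26.9133 (V=83.8768). Price 64.1093; hedge Δ=-1.0000, bond B=105.5143.
  t=2,j=1: stock 70.0700 → up 77.0770 (V=33.7130), down 45.5455 (V=65.2445). Price 35.4443; hedge Δ=-1.0000, bond B=105.5143.
  t=2,j=2: stock 118.5800 → up 130.4380 (V=0.0000), down 77.0770 (V=33.7130). Price 3.5675; hedge Δ=-0.6318, bond B=78.4853.
  t=1,j=0: stock 63.7000 → up 70.0700 (V=35.4443), down 41.4050 (V=64.1093). Price 36.7898; hedge Δ=-1.0000, bond B=100.4898.
  t=1,j=1: stock 107.8000 → up 118.5800 (V=3.5675), down 70.0700 (V=35.4443). Price 6.7708; hedge Δ=-0.6571, bond B=77.6081.
  t=0,j=0: stock 98.0000 → up 107.8000 (V=6.7708), down 63.7000 (V=36.7898). Price 9.6250; hedge Δ=-0.6807, bond B=76.3338.
Sanity check at the root: Δ(0,0)·S0 + B(0,0) reproduces V0 = 9.6250.

(0,0): Delta=-0.6807 Bond=76.3338
(1,0): Delta=-1.0000 Bond=100.4898
(1,1): Delta=-0.6571 Bond=77.6081
(2,0): Delta=-1.0000 Bond=105.5143
(2,1): Delta=-1.0000 Bond=105.5143
(2,2): Delta=-0.6318 Bond=78.4853
V0=9.6250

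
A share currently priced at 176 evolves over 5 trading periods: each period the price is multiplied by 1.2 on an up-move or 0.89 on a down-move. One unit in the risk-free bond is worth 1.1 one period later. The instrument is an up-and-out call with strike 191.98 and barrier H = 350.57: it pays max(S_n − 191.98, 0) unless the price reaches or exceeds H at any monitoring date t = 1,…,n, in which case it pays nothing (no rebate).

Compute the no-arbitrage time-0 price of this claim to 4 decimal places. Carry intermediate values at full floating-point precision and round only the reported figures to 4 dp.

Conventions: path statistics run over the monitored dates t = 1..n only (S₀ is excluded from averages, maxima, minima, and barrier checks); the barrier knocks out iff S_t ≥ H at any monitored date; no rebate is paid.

No-arbitrage gives p* = (R−d)/(u−d) = 0.6774: enumerate every path, weight its payoff by its p*-probability, and discount by R^5.
Enumerate all 2^5 = 32 price paths (U = up ×1.2, D = down ×0.89); each path with k up-moves has probability p*^k·(1−p*)^(5−k).
DDDDD: M=156.6400, payoff=0.0000, prob=0.003493
UDDDD: M=211.2000, payoff=0.0000, prob=0.007335
DUDDD: M=187.9680, payoff=0.0000, prob=0.007335
UUDDD: M=253.4400, payoff=0.0000, prob=0.015404
DDUDD: M=167.2915, payoff=0.0000, prob=0.007335
UDUDD: M=225.5616, payoff=0.0000, prob=0.015404
DUUDD: M=225.5616, payoff=0.0000, prob=0.015404
UUUDD: M=304.1280, payoff=48.9198, prob=0.032348
DDDUD: M=156.6400, payoff=0.0000, prob=0.007335
UDDUD: M=211.2000, payoff=0.0000, prob=0.015404
DUDUD: M=200.7498, payoff=0.0000, prob=0.015404
UUDUD: M=270.6739, payoff=48.9198, prob=0.032348
DDUUD: M=200.7498, payoff=0.0000, prob=0.015404
UDUUD: M=270.6739, payoff=48.9198, prob=0.032348
DUUUD: M=270.6739, payoff=48.9198, prob=0.032348
UUUUD: M=364.9536, payoff=0.0000, prob=0.067931
DDDDU: M=156.6400, payoff=0.0000, prob=0.007335
UDDDU: M=211.2000, payoff=0.0000, prob=0.015404
DUDDU: M=187.9680, payoff=0.0000, prob=0.015404
UUDDU: M=253.4400, payoff=48.9198, prob=0.032348
DDUDU: M=178.6673, payoff=0.0000, prob=0.015404
UDUDU: M=240.8998, payoff=48.9198, prob=0.032348
DUUDU: M=240.8998, payoff=48.9198, prob=0.032348
UUUDU: M=324.8087, payoff=132.8287, prob=0.067931
DDDUU: M=178.6673, payoff=0.0000, prob=0.015404
UDDUU: M=240.8998, payoff=48.9198, prob=0.032348
DUDUU: M=240.8998, payoff=48.9198, prob=0.032348
UUDUU: M=324.8087, payoff=132.8287, prob=0.067931
DDUUU: M=240.8998, payoff=48.9198, prob=0.032348
UDUUU: M=324.8087, payoff=132.8287, prob=0.067931
DUUUU: M=324.8087, payoff=132.8287, prob=0.067931
UUUUU: M=437.9443, payoff=0.0000, prob=0.142655
Price = Σ prob·payoff / R^5 = 51.917451 / 1.610510 = 32.2367

price = 32.2367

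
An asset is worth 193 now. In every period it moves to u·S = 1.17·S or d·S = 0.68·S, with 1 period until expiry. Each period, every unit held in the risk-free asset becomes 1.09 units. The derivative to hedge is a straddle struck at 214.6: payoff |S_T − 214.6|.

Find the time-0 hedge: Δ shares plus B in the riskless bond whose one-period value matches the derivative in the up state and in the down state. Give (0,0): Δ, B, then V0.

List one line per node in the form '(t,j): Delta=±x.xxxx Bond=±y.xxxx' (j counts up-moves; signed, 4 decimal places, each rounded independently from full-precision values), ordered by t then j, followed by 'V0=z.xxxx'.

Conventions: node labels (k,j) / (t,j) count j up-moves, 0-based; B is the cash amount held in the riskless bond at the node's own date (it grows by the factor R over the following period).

Arbitrage-free pricing uses the up-move probability p* = (R−d)/(u−d) = 0.8367, discounting each step at R = 1.09.
Terminal payoffs: V(1,0)=83.3600, V(1,1)=11.2100
  t=0,j=0: stock 193.0000 → up 225.8100 (V=11.2100), down 131.2400 (V=83.3600). Price 21.0914; hedge Δ=-0.7629, bond B=168.3363.
Check: Δ(0,0)·S0 + B(0,0) = 21.0914 = V0.

(0,0): Delta=-0.7629 Bond=168.3363
V0=21.0914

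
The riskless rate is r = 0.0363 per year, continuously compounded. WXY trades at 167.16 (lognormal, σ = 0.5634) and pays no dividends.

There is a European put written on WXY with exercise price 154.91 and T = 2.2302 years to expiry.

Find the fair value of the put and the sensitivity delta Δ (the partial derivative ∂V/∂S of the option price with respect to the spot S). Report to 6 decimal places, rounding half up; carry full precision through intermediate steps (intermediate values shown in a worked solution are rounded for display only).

price = 39.213209
Δ = -0.271805

σ√T = 0.5634·√2.2302 = 0.841373
d₁ = (ln(S/K) + (r+σ²/2)T) / (σ√T) = (ln(167.16/154.91) + (0.0363+0.5634²/2)·2.2302) / 0.841373 = (0.076107 + 0.434911) / 0.841373 = 0.607362
d₂ = d₁ − σ√T = 0.607362 − 0.841373 = -0.234012
e^{−rT} = 0.922234
N(−d₁) = 0.271805,  N(−d₂) = 0.592512
Put price V = K·e^{−rT}·N(−d₂) − S·N(−d₁) = 84.648208 − 45.434999 = 39.213209
Δ = −N(−d₁) = -0.271805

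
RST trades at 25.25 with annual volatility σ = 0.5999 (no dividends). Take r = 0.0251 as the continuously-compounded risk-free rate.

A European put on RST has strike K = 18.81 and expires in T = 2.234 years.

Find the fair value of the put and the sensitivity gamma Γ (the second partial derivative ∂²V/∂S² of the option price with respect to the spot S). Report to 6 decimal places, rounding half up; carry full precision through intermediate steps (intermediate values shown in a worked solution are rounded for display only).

σ√T = 0.5999·√2.234 = 0.896645
d₁ = (ln(S/K) + (r+σ²/2)T) / (σ√T) = (ln(25.25/18.81) + (0.0251+0.5999²/2)·2.234) / 0.896645 = (0.294438 + 0.458059) / 0.896645 = 0.839236
d₂ = d₁ − σ√T = 0.839236 − 0.896645 = -0.057409
e^{−rT} = 0.945470
N(−d₁) = 0.200668,  N(−d₂) = 0.522890
Put price V = K·e^{−rT}·N(−d₂) − S·N(−d₁) = 9.299227 − 5.066876 = 4.232351
φ(d₁) = (1/√(2π))·e^{−d₁²/2} = 0.280524
Γ = φ(d₁) / (S·σ·√T) = 0.012390

price = 4.232351
Γ = 0.012390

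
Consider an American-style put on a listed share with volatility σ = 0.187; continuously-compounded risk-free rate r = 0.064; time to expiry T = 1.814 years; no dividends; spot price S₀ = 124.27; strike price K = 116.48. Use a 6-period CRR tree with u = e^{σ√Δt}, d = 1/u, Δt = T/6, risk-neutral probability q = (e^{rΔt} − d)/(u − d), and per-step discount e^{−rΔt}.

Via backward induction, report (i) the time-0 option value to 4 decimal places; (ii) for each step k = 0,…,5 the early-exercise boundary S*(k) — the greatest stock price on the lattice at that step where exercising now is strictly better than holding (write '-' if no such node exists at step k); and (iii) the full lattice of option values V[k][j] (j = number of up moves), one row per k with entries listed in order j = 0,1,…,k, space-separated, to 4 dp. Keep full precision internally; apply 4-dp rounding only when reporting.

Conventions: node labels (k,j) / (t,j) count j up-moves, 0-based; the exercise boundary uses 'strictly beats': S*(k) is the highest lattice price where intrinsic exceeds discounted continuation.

price = 4.7844
boundary = - - 101.1711 91.2855 101.1711 91.2855
tree:
4.7844
8.7156 1.9729
15.3089 4.0237 0.4882
25.1945 7.9955 1.1553 0.0000
34.1142 15.3089 2.7338 0.0000 0.0000
42.1624 25.1945 6.4693 0.0000 0.0000 0.0000
49.4241 34.1142 15.3089 0.0000 0.0000 0.0000 0.0000

Δt=0.30233  u=1.10829  d=0.90229  q=0.56916  discount=0.98084
step 6 (expiry): payoffs max(K−S,0) = 49.4241 34.1142 15.3089 0.0000 0.0000 0.0000 0.0000
step 5: (k=5,j=0): S=74.3176, K−S=42.1624, hold=39.9302 ⇒ V=42.1624 exercise | (k=5,j=1): S=91.2855, K−S=25.1945, hold=22.9624 ⇒ V=25.1945 exercise | (k=5,j=2): S=112.1273, K−S=4.3527, hold=6.4693 ⇒ V=6.4693 continue | (k=5,j=3): S=137.7277, K−S=0.0000, hold=0.0000 ⇒ V=0.0000 continue | (k=5,j=4): S=169.1730, K−S=0.0000, hold=0.0000 ⇒ V=0.0000 continue | (k=5,j=5): S=207.7977, K−S=0.0000, hold=0.0000 ⇒ V=0.0000 continue  boundary S*=91.2855
step 4: (k=4,j=0): S=82.3658, K−S=34.1142, hold=31.8821 ⇒ V=34.1142 exercise | (k=4,j=1): S=101.1711, K−S=15.3089, hold=14.2583 ⇒ V=15.3089 exercise | (k=4,j=2): S=124.2700, K−S=0.0000, hold=2.7338 ⇒ V=2.7338 continue | (k=4,j=3): S=152.6427, K−S=0.0000, hold=0.0000 ⇒ V=0.0000 continue | (k=4,j=4): S=187.4933, K−S=0.0000, hold=0.0000 ⇒ V=0.0000 continue  boundary S*=101.1711
step 3: (k=3,j=0): S=91.2855, K−S=25.1945, hold=22.9624 ⇒ V=25.1945 exercise | (k=3,j=1): S=112.1273, K−S=4.3527, hold=7.9955 ⇒ V=7.9955 continue | (k=3,j=2): S=137.7277, K−S=0.0000, hold=1.1553 ⇒ V=1.1553 continue | (k=3,j=3): S=169.1730, K−S=0.0000, hold=0.0000 ⇒ V=0.0000 continue  boundary S*=91.2855
step 2: (k=2,j=0): S=101.1711, K−S=15.3089, hold=15.1103 ⇒ V=15.3089 exercise | (k=2,j=1): S=124.2700, K−S=0.0000, hold=4.0237 ⇒ V=4.0237 continue | (k=2,j=2): S=152.6427, K−S=0.0000, hold=0.4882 ⇒ V=0.4882 continue  boundary S*=101.1711
step 1: (k=1,j=0): S=112.1273, K−S=4.3527, hold=8.7156 ⇒ V=8.7156 continue | (k=1,j=1): S=137.7277, K−S=0.0000, hold=1.9729 ⇒ V=1.9729 continue  boundary S*=-
step 0: (k=0,j=0): S=124.2700, K−S=0.0000, hold=4.7844 ⇒ V=4.7844 continue  boundary S*=-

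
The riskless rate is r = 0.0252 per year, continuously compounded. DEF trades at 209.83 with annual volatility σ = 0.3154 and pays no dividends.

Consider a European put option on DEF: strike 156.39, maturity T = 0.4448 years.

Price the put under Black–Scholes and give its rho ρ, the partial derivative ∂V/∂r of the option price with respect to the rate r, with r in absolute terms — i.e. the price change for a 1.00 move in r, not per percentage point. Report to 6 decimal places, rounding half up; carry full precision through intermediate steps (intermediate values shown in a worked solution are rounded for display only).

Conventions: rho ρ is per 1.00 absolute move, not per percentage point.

price = 1.236533
ρ = -6.137824

σ√T = 0.3154·√0.4448 = 0.210351
d₁ = (ln(S/K) + (r+σ²/2)T) / (σ√T) = (ln(209.83/156.39) + (0.0252+0.3154²/2)·0.4448) / 0.210351 = (0.293945 + 0.033333) / 0.210351 = 1.555865
d₂ = d₁ − σ√T = 1.555865 − 0.210351 = 1.345515
e^{−rT} = 0.988854
N(−d₁) = 0.059870,  N(−d₂) = 0.089230
Put price V = K·e^{−rT}·N(−d₂) − S·N(−d₁) = 13.799065 − 12.562532 = 1.236533
ρ = −K·T·e^{−rT}·N(−d₂) = -6.137824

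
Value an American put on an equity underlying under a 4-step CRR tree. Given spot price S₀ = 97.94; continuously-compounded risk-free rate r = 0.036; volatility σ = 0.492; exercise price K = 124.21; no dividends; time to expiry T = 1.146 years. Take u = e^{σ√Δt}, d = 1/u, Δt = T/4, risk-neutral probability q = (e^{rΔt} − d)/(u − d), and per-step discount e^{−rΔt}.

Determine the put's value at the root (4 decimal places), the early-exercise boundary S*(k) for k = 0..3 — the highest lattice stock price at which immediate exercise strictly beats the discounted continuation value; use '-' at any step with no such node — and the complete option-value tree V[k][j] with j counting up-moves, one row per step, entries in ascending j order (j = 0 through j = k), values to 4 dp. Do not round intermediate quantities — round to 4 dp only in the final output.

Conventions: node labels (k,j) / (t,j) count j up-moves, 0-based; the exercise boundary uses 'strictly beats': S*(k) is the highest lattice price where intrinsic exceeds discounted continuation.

Δt=0.28650, u=1.30128, d=0.76848, q=0.45400, disc=e^(-rΔt)=0.98974
k=4 terminal: V=max(K-S,0) → 90.0529 66.3711 26.2700 0.0000 0.0000
k=3: j=0 S=44.4478 intr=79.7622 cont=78.4877 V=79.7622[EX]; j=1 S=75.2645 intr=48.9455 cont=47.6710 V=48.9455[EX]; j=2 S=127.4471 intr=0.0000 cont=14.1963 V=14.1963[hold]; j=3 S=215.8091 intr=0.0000 cont=0.0000 V=0.0000[hold]  S*(3)=75.2645
k=2: j=0 S=57.8389 intr=66.3711 cont=65.0965 V=66.3711[EX]; j=1 S=97.9400 intr=26.2700 cont=32.8290 V=32.8290[hold]; j=2 S=165.8440 intr=0.0000 cont=7.6716 V=7.6716[hold]  S*(2)=57.8389
k=1: j=0 S=75.2645 intr=48.9455 cont=50.6182 V=50.6182[hold]; j=1 S=127.4471 intr=0.0000 cont=21.1879 V=21.1879[hold]  S*(1)=-
k=0: j=0 S=97.9400 intr=26.2700 cont=36.8746 V=36.8746[hold]  S*(0)=-

price = 36.8746
boundary = - - 57.8389 75.2645
tree:
36.8746
50.6182 21.1879
66.3711 32.8290 7.6716
79.7622 48.9455 14.1963 0.0000
90.0529 66.3711 26.2700 0.0000 0.0000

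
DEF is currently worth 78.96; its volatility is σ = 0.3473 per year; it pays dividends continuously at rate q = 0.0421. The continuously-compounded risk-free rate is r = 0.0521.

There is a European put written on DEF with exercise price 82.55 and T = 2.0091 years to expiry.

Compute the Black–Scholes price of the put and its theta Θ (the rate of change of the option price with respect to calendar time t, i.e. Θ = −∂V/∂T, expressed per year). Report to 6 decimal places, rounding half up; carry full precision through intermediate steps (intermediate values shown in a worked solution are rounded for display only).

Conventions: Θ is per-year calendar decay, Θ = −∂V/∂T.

σ√T = 0.3473·√2.0091 = 0.492272
d₁ = (ln(S/K) + (r−q+σ²/2)T) / (σ√T) = (ln(78.96/82.55) + (0.0521−0.0421+0.3473²/2)·2.0091) / 0.492272 = (-0.044463 + 0.141257) / 0.492272 = 0.196628
d₂ = d₁ − σ√T = 0.196628 − 0.492272 = -0.295645
e^{−rT} = 0.900618
e^{−qT} = 0.918895
N(−d₁) = 0.422060,  N(−d₂) = 0.616249
Put price V = K·e^{−rT}·N(−d₂) − S·e^{−qT}·N(−d₁) = 45.815685 − 30.622938 = 15.192747
φ(d₁) = (1/√(2π))·e^{−d₁²/2} = 0.391304
Θ = −S·e^{−qT}·φ(d₁)·σ/(2√T) − q·S·e^{−qT}·N(−d₁) + r·K·e^{−rT}·N(−d₂) = −3.478258 − 1.289226 + 2.386997 = -2.380487

price = 15.192747
Θ = -2.380487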